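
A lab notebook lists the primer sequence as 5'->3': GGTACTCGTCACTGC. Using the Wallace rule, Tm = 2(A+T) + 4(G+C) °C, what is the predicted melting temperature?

48°C

Scanning the sequence gives G=4, A=2, C=5, T=4.
AT pairs contribute 6, GC pairs contribute 9.
Tm = 4·9 + 2·6 = 36 + 12 = 48°C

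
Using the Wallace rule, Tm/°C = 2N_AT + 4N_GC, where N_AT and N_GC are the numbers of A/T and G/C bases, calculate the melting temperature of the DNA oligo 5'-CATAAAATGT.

24°C

T=3, C=1, G=1, A=5
A+T = 8, G+C = 2
Tm = 2×8 + 4×2 = 24°C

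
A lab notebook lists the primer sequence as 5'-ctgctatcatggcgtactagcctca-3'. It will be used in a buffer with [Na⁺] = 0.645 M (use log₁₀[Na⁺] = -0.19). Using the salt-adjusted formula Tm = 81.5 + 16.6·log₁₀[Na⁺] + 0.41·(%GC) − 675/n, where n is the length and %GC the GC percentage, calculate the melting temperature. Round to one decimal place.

72.7°C

Length n = 25. Base counts: C=8, G=5, T=7, A=5
G+C = 13, so %GC = 13/25 × 100 = 52%
Salt term: 16.6 × (-0.19) = -3.154
GC term: 0.41 × 52 = 21.32; length term: −675/25 = −27
Tm = 81.5 + (-3.154) + 21.32 − 27 = 72.666 → 72.7°C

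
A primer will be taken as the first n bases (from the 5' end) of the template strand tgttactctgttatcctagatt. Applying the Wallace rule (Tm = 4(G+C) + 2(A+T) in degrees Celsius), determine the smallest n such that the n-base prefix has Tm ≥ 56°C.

n = 21

First 20 bases: TGTTACTCTGTTATCCTAGA → Tm = 54°C (< 56°C)
First 21 bases: TGTTACTCTGTTATCCTAGAT → Tm = 56°C (≥ 56°C)
Since every base adds ≥2°C, Tm only increases with n, so the threshold is first crossed at n = 21.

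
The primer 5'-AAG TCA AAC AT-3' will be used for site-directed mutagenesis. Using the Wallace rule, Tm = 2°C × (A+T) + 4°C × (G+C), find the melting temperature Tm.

Counting bases: A=6, T=2, C=2, G=1
So N_AT = 8 and N_GC = 3.
Tm = 4·3 + 2·8 = 12 + 16 = 28°C

28°C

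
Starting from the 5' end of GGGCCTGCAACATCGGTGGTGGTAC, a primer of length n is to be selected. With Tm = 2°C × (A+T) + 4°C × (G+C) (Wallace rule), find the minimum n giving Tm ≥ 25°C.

First 6 bases: GGGCCT → Tm = 22°C (< 25°C)
First 7 bases: GGGCCTG → Tm = 26°C (≥ 25°C)
Since every base adds ≥2°C, Tm only increases with n, so the threshold is first crossed at n = 7.

n = 7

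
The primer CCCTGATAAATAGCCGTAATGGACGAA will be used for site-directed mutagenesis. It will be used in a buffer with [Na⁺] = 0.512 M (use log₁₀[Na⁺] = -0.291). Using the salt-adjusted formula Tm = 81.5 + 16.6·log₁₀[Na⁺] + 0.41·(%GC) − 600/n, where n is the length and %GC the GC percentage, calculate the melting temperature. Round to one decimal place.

72.7°C

Length n = 27. Base counts: C=6, G=6, T=5, A=10
G+C = 12, so %GC = 12/27 × 100 = 44.444%
Salt term: 16.6 × (-0.291) = -4.831
GC term: 0.41 × 44.444 = 18.222; length term: −600/27 = −22.222
Tm = 81.5 + (-4.831) + 18.222 − 22.222 = 72.669 → 72.7°C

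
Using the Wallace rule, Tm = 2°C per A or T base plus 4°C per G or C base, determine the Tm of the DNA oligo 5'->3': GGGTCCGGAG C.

Scanning the sequence gives C=3, T=1, G=6, A=1.
So N_AT = 2 and N_GC = 9.
Tm = 4·9 + 2·2 = 36 + 4 = 40°C

40°C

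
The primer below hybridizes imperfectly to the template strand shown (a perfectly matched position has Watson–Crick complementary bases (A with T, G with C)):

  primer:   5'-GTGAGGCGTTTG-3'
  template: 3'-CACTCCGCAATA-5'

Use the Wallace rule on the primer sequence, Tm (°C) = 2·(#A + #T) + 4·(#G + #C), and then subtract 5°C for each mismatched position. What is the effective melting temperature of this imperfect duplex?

Primer base counts: A=1, T=4, G=6, C=1 → A+T=5, G+C=7
Perfect-match Tm = 2(5) + 4(7) = 10 + 28 = 38°C
Mismatches (positions where the bases are not complementary): 2 (at positions 11, 12)
Effective Tm = 38 − 2×5 = 38 − 10 = 28°C

28°C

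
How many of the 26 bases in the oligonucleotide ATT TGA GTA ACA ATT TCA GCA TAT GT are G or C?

Base counts: A=9, G=4, T=10, C=3
G+C = 4 + 3 = 7

7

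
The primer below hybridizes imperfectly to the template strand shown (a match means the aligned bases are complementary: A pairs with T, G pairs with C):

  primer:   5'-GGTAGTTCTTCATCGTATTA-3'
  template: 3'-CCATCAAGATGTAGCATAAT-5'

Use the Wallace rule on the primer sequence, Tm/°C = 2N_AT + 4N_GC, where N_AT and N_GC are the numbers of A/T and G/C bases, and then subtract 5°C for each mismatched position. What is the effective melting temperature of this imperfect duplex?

49°C

Primer base counts: A=4, T=9, G=4, C=3 → A+T=13, G+C=7
Perfect-match Tm = 2(13) + 4(7) = 26 + 28 = 54°C
Mismatches (positions where the bases are not complementary): 1 (at position 10)
Effective Tm = 54 − 1×5 = 54 − 5 = 49°C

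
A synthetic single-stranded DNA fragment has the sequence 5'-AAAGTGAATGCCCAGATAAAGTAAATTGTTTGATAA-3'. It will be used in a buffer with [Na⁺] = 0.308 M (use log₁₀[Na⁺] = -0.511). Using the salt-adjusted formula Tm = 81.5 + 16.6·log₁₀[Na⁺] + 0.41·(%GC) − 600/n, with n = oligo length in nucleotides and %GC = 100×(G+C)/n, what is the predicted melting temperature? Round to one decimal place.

67.7°C

Length n = 36. Scanning the sequence gives A=16, T=10, C=3, G=7.
G+C = 10, so %GC = 10/36 × 100 = 27.778%
Salt term: 16.6 × (-0.511) = -8.483
GC term: 0.41 × 27.778 = 11.389; length term: −600/36 = −16.667
Tm = 81.5 + (-8.483) + 11.389 − 16.667 = 67.739 → 67.7°C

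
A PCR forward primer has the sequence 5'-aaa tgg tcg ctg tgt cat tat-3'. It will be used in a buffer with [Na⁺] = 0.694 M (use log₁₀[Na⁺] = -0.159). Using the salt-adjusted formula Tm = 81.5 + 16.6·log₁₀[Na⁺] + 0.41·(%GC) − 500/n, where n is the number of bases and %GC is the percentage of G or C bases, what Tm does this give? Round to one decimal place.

Length n = 21. Counting bases: T=8, C=3, A=5, G=5
G+C = 8, so %GC = 8/21 × 100 = 38.095%
Salt term: 16.6 × (-0.159) = -2.639
GC term: 0.41 × 38.095 = 15.619; length term: −500/21 = −23.81
Tm = 81.5 + (-2.639) + 15.619 − 23.81 = 70.67 → 70.7°C

70.7°C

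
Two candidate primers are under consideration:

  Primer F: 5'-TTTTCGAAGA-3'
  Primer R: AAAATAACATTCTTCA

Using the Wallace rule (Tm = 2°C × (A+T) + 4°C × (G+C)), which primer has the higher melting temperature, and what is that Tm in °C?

Primer R, 38°C

Primer F: A+T=7, G+C=3 → Tm = 2(7)+4(3) = 26°C
Primer R: A+T=13, G+C=3 → Tm = 2(13)+4(3) = 38°C
26°C vs 38°C → primer R is higher.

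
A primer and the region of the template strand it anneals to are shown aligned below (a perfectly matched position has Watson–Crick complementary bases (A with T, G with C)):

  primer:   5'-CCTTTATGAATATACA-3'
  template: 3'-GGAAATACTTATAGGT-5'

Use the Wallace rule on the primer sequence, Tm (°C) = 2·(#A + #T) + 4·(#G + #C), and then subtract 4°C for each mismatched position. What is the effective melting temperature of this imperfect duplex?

36°C

Primer base counts: A=6, T=6, G=1, C=3 → A+T=12, G+C=4
Perfect-match Tm = 2(12) + 4(4) = 24 + 16 = 40°C
Mismatches (positions where the bases are not complementary): 1 (at position 14)
Effective Tm = 40 − 1×4 = 40 − 4 = 36°C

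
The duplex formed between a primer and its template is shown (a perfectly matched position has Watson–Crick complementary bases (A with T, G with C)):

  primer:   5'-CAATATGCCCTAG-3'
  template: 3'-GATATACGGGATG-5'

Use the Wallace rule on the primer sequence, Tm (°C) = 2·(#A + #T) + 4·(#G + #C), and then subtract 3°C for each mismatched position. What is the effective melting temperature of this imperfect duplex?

Primer base counts: A=4, T=3, G=2, C=4 → A+T=7, G+C=6
Perfect-match Tm = 2(7) + 4(6) = 14 + 24 = 38°C
Mismatches (positions where the bases are not complementary): 2 (at positions 2, 13)
Effective Tm = 38 − 2×3 = 38 − 6 = 32°C

32°C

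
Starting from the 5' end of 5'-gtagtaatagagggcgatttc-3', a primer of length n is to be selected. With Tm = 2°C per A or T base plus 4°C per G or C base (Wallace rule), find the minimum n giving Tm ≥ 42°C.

n = 15

First 14 bases: GTAGTAATAGAGGG → Tm = 40°C (< 42°C)
First 15 bases: GTAGTAATAGAGGGC → Tm = 44°C (≥ 42°C)
Since every base adds ≥2°C, Tm only increases with n, so the threshold is first crossed at n = 15.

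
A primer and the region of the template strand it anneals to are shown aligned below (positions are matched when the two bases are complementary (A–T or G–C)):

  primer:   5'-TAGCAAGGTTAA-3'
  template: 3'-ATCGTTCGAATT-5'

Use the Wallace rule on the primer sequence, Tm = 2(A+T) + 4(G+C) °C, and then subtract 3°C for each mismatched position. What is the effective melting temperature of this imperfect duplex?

29°C

Primer base counts: A=5, T=3, G=3, C=1 → A+T=8, G+C=4
Perfect-match Tm = 2(8) + 4(4) = 16 + 16 = 32°C
Mismatches (positions where the bases are not complementary): 1 (at position 8)
Effective Tm = 32 − 1×3 = 32 − 3 = 29°C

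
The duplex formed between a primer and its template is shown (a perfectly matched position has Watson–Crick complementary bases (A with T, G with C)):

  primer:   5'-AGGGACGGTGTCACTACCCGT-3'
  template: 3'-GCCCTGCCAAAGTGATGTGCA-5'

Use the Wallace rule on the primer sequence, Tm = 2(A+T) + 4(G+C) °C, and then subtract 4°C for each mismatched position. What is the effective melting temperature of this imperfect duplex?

56°C

Primer base counts: A=4, T=4, G=7, C=6 → A+T=8, G+C=13
Perfect-match Tm = 2(8) + 4(13) = 16 + 52 = 68°C
Mismatches (positions where the bases are not complementary): 3 (at positions 1, 10, 18)
Effective Tm = 68 − 3×4 = 68 − 12 = 56°C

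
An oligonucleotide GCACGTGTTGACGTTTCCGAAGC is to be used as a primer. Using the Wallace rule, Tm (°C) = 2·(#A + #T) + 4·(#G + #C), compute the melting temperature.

Counting bases: A=4, T=6, C=6, G=7
So N_AT = 10 and N_GC = 13.
Tm = 4·13 + 2·10 = 52 + 20 = 72°C

72°C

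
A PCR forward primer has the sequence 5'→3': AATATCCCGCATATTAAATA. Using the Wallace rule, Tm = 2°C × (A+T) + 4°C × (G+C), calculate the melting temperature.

Scanning the sequence gives C=4, T=6, G=1, A=9.
So N_AT = 15 and N_GC = 5.
Tm = 2(15) + 4(5) = 30 + 20 = 50°C

50°C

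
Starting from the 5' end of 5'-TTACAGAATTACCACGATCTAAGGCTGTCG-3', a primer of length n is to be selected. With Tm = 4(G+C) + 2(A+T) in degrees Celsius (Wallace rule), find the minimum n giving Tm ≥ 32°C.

First 12 bases: TTACAGAATTAC → Tm = 30°C (< 32°C)
First 13 bases: TTACAGAATTACC → Tm = 34°C (≥ 32°C)
Since every base adds ≥2°C, Tm only increases with n, so the threshold is first crossed at n = 13.

n = 13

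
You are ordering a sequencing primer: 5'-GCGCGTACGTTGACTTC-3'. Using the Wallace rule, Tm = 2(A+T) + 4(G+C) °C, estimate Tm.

Scanning the sequence gives T=5, A=2, C=5, G=5.
So N_AT = 7 and N_GC = 10.
Tm = 2(7) + 4(10) = 14 + 40 = 54°C

54°C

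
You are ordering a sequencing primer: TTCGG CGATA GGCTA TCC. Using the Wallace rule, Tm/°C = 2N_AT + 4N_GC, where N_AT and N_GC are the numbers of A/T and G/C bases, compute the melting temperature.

C=5, T=5, G=5, A=3
AT pairs contribute 8, GC pairs contribute 10.
Tm = 4·10 + 2·8 = 40 + 16 = 56°C

56°C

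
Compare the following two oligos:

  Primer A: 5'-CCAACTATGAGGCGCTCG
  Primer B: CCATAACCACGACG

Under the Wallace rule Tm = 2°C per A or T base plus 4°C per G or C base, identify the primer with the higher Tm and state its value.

Primer A, 58°C

Primer A: A+T=7, G+C=11 → Tm = 2(7)+4(11) = 58°C
Primer B: A+T=6, G+C=8 → Tm = 2(6)+4(8) = 44°C
58°C vs 44°C → primer A is higher.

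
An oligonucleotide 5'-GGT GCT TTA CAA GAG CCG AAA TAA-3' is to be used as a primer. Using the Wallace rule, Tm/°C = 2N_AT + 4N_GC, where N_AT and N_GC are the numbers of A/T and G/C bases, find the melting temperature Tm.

68°C

Counting bases: T=5, A=9, C=4, G=6
So N_AT = 14 and N_GC = 10.
Tm = 2×14 + 4×10 = 68°C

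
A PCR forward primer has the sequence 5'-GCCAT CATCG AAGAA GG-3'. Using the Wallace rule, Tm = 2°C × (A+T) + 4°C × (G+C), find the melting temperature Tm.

G=5, A=6, T=2, C=4
AT pairs contribute 8, GC pairs contribute 9.
Tm = 2×8 + 4×9 = 52°C

52°C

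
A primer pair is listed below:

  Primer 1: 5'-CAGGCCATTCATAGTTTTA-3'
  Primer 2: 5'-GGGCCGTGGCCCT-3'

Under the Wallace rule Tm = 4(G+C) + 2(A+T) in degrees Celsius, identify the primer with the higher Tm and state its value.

Primer 1: A+T=12, G+C=7 → Tm = 2(12)+4(7) = 52°C
Primer 2: A+T=2, G+C=11 → Tm = 2(2)+4(11) = 48°C
52°C vs 48°C → primer 1 is higher.

Primer 1, 52°C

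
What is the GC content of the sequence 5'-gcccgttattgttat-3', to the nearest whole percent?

C=3, T=7, A=2, G=3
G+C = 3 + 3 = 6 out of 15 bases
%GC = 6/15 × 100 = 40% ≈ 40%

40%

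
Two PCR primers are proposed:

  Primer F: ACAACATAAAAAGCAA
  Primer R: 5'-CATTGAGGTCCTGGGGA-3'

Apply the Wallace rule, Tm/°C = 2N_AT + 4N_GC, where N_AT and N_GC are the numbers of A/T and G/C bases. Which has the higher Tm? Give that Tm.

Primer R, 54°C

Primer F: A+T=12, G+C=4 → Tm = 2(12)+4(4) = 40°C
Primer R: A+T=7, G+C=10 → Tm = 2(7)+4(10) = 54°C
40°C vs 54°C → primer R is higher.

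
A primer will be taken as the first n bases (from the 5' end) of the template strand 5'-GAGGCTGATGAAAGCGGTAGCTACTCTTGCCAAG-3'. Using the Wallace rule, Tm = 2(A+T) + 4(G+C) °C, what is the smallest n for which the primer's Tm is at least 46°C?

First 14 bases: GAGGCTGATGAAAG → Tm = 42°C (< 46°C)
First 15 bases: GAGGCTGATGAAAGC → Tm = 46°C (≥ 46°C)
Each additional base adds 2°C (A/T) or 4°C (G/C), so Tm is non-decreasing in n; n = 15 is the first length to reach 46°C.

n = 15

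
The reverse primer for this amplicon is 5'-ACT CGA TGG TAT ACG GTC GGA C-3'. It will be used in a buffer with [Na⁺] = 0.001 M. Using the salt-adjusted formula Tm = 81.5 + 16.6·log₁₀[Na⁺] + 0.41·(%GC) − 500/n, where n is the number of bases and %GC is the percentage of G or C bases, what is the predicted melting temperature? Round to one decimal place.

Length n = 22. Base counts: C=5, G=7, T=5, A=5
G+C = 12, so %GC = 12/22 × 100 = 54.545%
Salt term: 16.6 × (-3) = -49.8
GC term: 0.41 × 54.545 = 22.363; length term: −500/22 = −22.727
Tm = 81.5 + (-49.8) + 22.363 − 22.727 = 31.336 → 31.3°C

31.3°C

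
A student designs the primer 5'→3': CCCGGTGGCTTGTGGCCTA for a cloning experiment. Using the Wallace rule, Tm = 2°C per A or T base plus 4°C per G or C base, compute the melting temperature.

G=7, T=5, A=1, C=6
A+T = 6, G+C = 13
Tm = 2×6 + 4×13 = 64°C

64°C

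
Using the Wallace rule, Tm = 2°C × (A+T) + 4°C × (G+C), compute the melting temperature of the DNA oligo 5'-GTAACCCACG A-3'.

Base counts: T=1, C=4, G=2, A=4
AT pairs contribute 5, GC pairs contribute 6.
Tm = 2×5 + 4×6 = 34°C

34°C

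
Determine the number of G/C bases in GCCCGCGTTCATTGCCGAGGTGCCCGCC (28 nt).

Counting bases: A=2, T=5, G=9, C=12
Total G or C: 9 + 12 = 21

21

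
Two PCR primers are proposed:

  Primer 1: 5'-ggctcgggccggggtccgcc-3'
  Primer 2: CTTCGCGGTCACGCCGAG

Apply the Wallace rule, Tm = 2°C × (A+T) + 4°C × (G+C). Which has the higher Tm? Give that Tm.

Primer 1, 76°C

Primer 1: A+T=2, G+C=18 → Tm = 2(2)+4(18) = 76°C
Primer 2: A+T=5, G+C=13 → Tm = 2(5)+4(13) = 62°C
76°C vs 62°C → primer 1 is higher.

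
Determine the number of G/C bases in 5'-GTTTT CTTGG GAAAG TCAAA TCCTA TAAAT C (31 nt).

Counting bases: C=5, A=10, T=11, G=5
Total G or C: 5 + 5 = 10

10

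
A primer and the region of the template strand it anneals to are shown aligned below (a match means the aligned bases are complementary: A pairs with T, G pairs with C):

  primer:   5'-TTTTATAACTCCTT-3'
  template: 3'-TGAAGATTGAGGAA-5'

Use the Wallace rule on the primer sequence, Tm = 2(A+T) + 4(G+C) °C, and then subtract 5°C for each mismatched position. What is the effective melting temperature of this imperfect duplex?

19°C

Primer base counts: A=3, T=8, G=0, C=3 → A+T=11, G+C=3
Perfect-match Tm = 2(11) + 4(3) = 22 + 12 = 34°C
Mismatches (positions where the bases are not complementary): 3 (at positions 1, 2, 5)
Effective Tm = 34 − 3×5 = 34 − 15 = 19°C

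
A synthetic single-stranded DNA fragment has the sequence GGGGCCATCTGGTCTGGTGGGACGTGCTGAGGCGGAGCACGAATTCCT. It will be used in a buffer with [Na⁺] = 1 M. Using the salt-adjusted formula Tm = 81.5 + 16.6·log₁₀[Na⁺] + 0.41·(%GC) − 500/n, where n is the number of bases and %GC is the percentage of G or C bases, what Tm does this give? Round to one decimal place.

97.6°C

Length n = 48. Base counts: G=20, A=7, T=10, C=11
G+C = 31, so %GC = 31/48 × 100 = 64.583%
Salt term: 16.6 × (0) = 0
GC term: 0.41 × 64.583 = 26.479; length term: −500/48 = −10.417
Tm = 81.5 + (0) + 26.479 − 10.417 = 97.562 → 97.6°C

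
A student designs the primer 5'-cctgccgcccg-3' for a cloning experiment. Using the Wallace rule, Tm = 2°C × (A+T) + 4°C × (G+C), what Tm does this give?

Scanning the sequence gives T=1, A=0, G=3, C=7.
AT pairs contribute 1, GC pairs contribute 10.
Tm = 4·10 + 2·1 = 40 + 2 = 42°C

42°C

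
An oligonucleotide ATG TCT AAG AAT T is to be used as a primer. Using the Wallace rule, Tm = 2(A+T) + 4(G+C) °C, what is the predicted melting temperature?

Scanning the sequence gives A=5, C=1, T=5, G=2.
AT pairs contribute 10, GC pairs contribute 3.
Tm = 2(10) + 4(3) = 20 + 12 = 32°C

32°C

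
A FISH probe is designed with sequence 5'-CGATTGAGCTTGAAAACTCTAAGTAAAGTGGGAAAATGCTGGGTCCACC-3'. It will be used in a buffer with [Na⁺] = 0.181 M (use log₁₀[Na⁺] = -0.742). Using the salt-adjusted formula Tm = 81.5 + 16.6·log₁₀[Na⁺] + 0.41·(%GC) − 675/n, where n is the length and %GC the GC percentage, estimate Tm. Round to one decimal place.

Length n = 49. Scanning the sequence gives C=9, G=13, T=11, A=16.
G+C = 22, so %GC = 22/49 × 100 = 44.898%
Salt term: 16.6 × (-0.742) = -12.317
GC term: 0.41 × 44.898 = 18.408; length term: −675/49 = −13.776
Tm = 81.5 + (-12.317) + 18.408 − 13.776 = 73.815 → 73.8°C

73.8°C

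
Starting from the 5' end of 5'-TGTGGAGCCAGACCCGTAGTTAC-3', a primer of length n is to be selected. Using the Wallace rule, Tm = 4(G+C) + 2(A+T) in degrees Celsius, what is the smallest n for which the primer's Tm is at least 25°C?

n = 8

First 7 bases: TGTGGAG → Tm = 22°C (< 25°C)
First 8 bases: TGTGGAGC → Tm = 26°C (≥ 25°C)
Each additional base adds 2°C (A/T) or 4°C (G/C), so Tm is non-decreasing in n; n = 8 is the first length to reach 25°C.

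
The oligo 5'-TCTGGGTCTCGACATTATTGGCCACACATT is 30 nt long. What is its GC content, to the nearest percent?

47%

Counting bases: G=6, A=6, T=10, C=8
G+C = 6 + 8 = 14 out of 30 bases
%GC = 14/30 × 100 = 46.67% ≈ 47%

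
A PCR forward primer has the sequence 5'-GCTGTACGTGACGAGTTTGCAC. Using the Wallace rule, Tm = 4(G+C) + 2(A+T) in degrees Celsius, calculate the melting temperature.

G=7, A=4, C=5, T=6
A+T = 10, G+C = 12
Tm = 2×10 + 4×12 = 68°C

68°C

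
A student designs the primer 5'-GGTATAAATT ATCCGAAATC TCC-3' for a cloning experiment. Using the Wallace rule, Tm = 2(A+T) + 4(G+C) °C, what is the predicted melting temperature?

T=7, C=5, G=3, A=8
So N_AT = 15 and N_GC = 8.
Tm = 2(15) + 4(8) = 30 + 32 = 62°C

62°C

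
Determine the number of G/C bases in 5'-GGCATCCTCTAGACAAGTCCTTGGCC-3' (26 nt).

Base counts: A=5, T=6, C=9, G=6
G+C = 6 + 9 = 15

15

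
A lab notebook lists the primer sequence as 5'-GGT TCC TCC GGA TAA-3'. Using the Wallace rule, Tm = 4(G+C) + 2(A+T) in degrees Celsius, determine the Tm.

46°C

C=4, T=4, G=4, A=3
AT pairs contribute 7, GC pairs contribute 8.
Tm = 4·8 + 2·7 = 32 + 14 = 46°C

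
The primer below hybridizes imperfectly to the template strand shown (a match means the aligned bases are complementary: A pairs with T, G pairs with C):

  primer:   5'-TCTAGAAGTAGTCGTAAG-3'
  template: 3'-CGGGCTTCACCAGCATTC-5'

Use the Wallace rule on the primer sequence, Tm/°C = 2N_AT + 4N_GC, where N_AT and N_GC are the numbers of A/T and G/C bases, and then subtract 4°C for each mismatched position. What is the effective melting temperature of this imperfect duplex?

Primer base counts: A=6, T=5, G=5, C=2 → A+T=11, G+C=7
Perfect-match Tm = 2(11) + 4(7) = 22 + 28 = 50°C
Mismatches (positions where the bases are not complementary): 4 (at positions 1, 3, 4, 10)
Effective Tm = 50 − 4×4 = 50 − 16 = 34°C

34°C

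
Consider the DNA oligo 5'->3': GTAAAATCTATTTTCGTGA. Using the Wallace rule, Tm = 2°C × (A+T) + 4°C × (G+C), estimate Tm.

Base counts: T=8, A=6, C=2, G=3
AT pairs contribute 14, GC pairs contribute 5.
Tm = 4·5 + 2·14 = 20 + 28 = 48°C

48°C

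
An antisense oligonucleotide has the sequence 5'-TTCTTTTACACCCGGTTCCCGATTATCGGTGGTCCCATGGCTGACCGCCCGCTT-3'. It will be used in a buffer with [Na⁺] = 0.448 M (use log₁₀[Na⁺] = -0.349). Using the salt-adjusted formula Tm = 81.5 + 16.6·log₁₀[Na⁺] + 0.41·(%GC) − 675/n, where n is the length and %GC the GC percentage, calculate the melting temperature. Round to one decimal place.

Length n = 54. Counting bases: A=6, C=19, T=17, G=12
G+C = 31, so %GC = 31/54 × 100 = 57.407%
Salt term: 16.6 × (-0.349) = -5.793
GC term: 0.41 × 57.407 = 23.537; length term: −675/54 = −12.5
Tm = 81.5 + (-5.793) + 23.537 − 12.5 = 86.744 → 86.7°C

86.7°C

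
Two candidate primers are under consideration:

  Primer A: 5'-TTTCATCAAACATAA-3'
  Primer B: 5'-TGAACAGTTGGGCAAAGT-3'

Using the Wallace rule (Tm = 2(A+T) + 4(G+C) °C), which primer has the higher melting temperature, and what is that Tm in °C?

Primer B, 52°C

Primer A: A+T=12, G+C=3 → Tm = 2(12)+4(3) = 36°C
Primer B: A+T=10, G+C=8 → Tm = 2(10)+4(8) = 52°C
36°C vs 52°C → primer B is higher.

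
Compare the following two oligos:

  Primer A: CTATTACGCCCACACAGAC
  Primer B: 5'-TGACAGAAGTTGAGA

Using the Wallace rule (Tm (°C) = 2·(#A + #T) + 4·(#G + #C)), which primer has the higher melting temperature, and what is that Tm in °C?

Primer A: A+T=9, G+C=10 → Tm = 2(9)+4(10) = 58°C
Primer B: A+T=9, G+C=6 → Tm = 2(9)+4(6) = 42°C
58°C vs 42°C → primer A is higher.

Primer A, 58°C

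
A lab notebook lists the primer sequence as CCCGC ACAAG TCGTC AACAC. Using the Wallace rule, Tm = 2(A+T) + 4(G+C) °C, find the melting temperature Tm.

64°C

Base counts: A=6, T=2, G=3, C=9
A+T = 8, G+C = 12
Tm = 2×8 + 4×12 = 64°C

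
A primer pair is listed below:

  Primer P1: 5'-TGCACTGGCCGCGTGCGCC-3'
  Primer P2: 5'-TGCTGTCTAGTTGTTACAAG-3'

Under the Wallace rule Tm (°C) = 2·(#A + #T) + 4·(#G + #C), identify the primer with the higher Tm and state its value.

Primer P1, 68°C

Primer P1: A+T=4, G+C=15 → Tm = 2(4)+4(15) = 68°C
Primer P2: A+T=12, G+C=8 → Tm = 2(12)+4(8) = 56°C
68°C vs 56°C → primer P1 is higher.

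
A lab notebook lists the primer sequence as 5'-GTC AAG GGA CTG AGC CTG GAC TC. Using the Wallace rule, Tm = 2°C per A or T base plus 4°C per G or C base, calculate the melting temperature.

74°C

C=6, A=5, T=4, G=8
A+T = 9, G+C = 14
Tm = 2(9) + 4(14) = 18 + 56 = 74°C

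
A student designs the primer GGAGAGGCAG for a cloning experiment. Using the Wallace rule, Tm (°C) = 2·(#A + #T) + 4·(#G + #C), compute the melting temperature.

34°C

Scanning the sequence gives T=0, C=1, A=3, G=6.
AT pairs contribute 3, GC pairs contribute 7.
Tm = 4·7 + 2·3 = 28 + 6 = 34°C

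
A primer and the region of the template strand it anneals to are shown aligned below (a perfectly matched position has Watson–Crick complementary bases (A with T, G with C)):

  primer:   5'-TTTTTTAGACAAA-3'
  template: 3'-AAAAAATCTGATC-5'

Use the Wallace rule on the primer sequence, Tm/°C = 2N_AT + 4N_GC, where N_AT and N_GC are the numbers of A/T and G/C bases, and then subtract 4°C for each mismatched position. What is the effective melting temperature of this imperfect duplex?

Primer base counts: A=5, T=6, G=1, C=1 → A+T=11, G+C=2
Perfect-match Tm = 2(11) + 4(2) = 22 + 8 = 30°C
Mismatches (positions where the bases are not complementary): 2 (at positions 11, 13)
Effective Tm = 30 − 2×4 = 30 − 8 = 22°C

22°C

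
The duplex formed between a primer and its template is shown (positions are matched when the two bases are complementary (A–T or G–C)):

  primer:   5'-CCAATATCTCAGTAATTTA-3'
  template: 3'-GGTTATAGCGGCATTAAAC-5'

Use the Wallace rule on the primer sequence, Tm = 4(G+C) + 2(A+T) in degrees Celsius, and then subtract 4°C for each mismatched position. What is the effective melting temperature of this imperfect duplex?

Primer base counts: A=7, T=7, G=1, C=4 → A+T=14, G+C=5
Perfect-match Tm = 2(14) + 4(5) = 28 + 20 = 48°C
Mismatches (positions where the bases are not complementary): 3 (at positions 9, 11, 19)
Effective Tm = 48 − 3×4 = 48 − 12 = 36°C

36°C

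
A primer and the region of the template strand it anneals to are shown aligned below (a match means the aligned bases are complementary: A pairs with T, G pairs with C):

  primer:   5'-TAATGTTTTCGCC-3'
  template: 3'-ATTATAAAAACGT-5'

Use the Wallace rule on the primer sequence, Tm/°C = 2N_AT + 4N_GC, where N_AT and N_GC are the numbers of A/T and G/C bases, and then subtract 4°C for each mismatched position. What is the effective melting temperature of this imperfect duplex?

Primer base counts: A=2, T=6, G=2, C=3 → A+T=8, G+C=5
Perfect-match Tm = 2(8) + 4(5) = 16 + 20 = 36°C
Mismatches (positions where the bases are not complementary): 3 (at positions 5, 10, 13)
Effective Tm = 36 − 3×4 = 36 − 12 = 24°C

24°C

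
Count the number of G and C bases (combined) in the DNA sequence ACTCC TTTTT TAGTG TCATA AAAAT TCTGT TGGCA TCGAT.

C=7, T=17, G=6, A=10
Total G or C: 6 + 7 = 13

13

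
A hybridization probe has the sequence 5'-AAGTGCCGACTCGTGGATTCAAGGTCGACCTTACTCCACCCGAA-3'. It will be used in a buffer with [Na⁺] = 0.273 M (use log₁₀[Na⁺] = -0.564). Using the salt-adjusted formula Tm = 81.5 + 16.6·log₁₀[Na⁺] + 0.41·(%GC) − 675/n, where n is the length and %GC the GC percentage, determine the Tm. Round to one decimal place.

Length n = 44. G=10, A=11, T=9, C=14
G+C = 24, so %GC = 24/44 × 100 = 54.545%
Salt term: 16.6 × (-0.564) = -9.362
GC term: 0.41 × 54.545 = 22.363; length term: −675/44 = −15.341
Tm = 81.5 + (-9.362) + 22.363 − 15.341 = 79.16 → 79.2°C

79.2°C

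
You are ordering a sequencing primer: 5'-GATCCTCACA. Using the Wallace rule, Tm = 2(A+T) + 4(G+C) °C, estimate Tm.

Base counts: T=2, C=4, A=3, G=1
AT pairs contribute 5, GC pairs contribute 5.
Tm = 2×5 + 4×5 = 30°C

30°C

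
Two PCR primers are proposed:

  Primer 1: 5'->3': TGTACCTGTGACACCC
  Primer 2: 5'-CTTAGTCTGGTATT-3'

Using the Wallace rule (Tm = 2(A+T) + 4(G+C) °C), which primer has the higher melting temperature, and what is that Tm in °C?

Primer 1, 50°C

Primer 1: A+T=7, G+C=9 → Tm = 2(7)+4(9) = 50°C
Primer 2: A+T=9, G+C=5 → Tm = 2(9)+4(5) = 38°C
50°C vs 38°C → primer 1 is higher.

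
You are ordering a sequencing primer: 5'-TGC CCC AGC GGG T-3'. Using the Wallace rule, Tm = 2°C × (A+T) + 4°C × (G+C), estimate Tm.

Base counts: A=1, C=5, T=2, G=5
A+T = 3, G+C = 10
Tm = 4·10 + 2·3 = 40 + 6 = 46°C

46°C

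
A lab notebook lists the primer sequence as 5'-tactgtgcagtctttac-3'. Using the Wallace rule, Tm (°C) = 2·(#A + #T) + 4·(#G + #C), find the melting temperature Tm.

G=3, A=3, C=4, T=7
A+T = 10, G+C = 7
Tm = 2×10 + 4×7 = 48°C

48°C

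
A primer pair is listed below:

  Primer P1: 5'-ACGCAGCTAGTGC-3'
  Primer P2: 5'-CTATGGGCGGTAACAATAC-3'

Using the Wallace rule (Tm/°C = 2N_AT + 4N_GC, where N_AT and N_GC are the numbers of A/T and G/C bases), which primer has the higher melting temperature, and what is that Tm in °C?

Primer P2, 56°C

Primer P1: A+T=5, G+C=8 → Tm = 2(5)+4(8) = 42°C
Primer P2: A+T=10, G+C=9 → Tm = 2(10)+4(9) = 56°C
42°C vs 56°C → primer P2 is higher.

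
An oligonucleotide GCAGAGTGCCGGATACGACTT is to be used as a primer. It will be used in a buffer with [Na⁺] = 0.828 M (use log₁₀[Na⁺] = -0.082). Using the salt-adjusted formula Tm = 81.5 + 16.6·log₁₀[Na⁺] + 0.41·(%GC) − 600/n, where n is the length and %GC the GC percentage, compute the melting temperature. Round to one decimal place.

Length n = 21. Counting bases: G=7, T=4, C=5, A=5
G+C = 12, so %GC = 12/21 × 100 = 57.143%
Salt term: 16.6 × (-0.082) = -1.361
GC term: 0.41 × 57.143 = 23.429; length term: −600/21 = −28.571
Tm = 81.5 + (-1.361) + 23.429 − 28.571 = 74.997 → 75.0°C

75.0°C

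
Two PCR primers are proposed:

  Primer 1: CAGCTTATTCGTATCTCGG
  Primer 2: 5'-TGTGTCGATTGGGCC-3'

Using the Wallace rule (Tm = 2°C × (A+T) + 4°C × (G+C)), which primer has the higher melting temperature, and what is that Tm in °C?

Primer 1: A+T=10, G+C=9 → Tm = 2(10)+4(9) = 56°C
Primer 2: A+T=6, G+C=9 → Tm = 2(6)+4(9) = 48°C
56°C vs 48°C → primer 1 is higher.

Primer 1, 56°C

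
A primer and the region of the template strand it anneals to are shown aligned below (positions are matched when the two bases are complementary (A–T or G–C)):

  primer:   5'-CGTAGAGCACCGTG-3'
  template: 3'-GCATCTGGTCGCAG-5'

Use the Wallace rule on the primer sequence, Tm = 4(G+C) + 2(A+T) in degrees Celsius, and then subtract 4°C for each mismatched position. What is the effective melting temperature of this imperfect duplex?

Primer base counts: A=3, T=2, G=5, C=4 → A+T=5, G+C=9
Perfect-match Tm = 2(5) + 4(9) = 10 + 36 = 46°C
Mismatches (positions where the bases are not complementary): 3 (at positions 7, 10, 14)
Effective Tm = 46 − 3×4 = 46 − 12 = 34°C

34°C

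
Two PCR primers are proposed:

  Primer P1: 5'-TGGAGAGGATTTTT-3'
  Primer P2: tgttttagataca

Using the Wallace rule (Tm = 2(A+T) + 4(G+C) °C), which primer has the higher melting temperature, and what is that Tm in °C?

Primer P1: A+T=9, G+C=5 → Tm = 2(9)+4(5) = 38°C
Primer P2: A+T=10, G+C=3 → Tm = 2(10)+4(3) = 32°C
38°C vs 32°C → primer P1 is higher.

Primer P1, 38°C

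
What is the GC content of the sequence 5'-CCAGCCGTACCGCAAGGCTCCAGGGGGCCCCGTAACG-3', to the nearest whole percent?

73%

Scanning the sequence gives T=3, A=7, G=12, C=15.
G+C = 12 + 15 = 27 out of 37 bases
%GC = 27/37 × 100 = 72.97% ≈ 73%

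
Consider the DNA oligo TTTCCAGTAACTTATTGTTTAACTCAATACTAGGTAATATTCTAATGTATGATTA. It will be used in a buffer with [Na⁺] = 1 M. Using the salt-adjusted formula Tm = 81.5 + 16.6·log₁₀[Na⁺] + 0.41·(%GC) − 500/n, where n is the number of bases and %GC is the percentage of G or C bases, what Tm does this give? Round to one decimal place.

Length n = 55. Base counts: A=18, C=7, G=6, T=24
G+C = 13, so %GC = 13/55 × 100 = 23.636%
Salt term: 16.6 × (0) = 0
GC term: 0.41 × 23.636 = 9.691; length term: −500/55 = −9.091
Tm = 81.5 + (0) + 9.691 − 9.091 = 82.1 → 82.1°C

82.1°C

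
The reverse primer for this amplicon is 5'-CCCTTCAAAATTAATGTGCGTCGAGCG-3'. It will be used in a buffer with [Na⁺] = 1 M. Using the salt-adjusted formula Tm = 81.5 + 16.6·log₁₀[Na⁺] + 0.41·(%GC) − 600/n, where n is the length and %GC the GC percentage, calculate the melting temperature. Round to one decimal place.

Length n = 27. A=7, C=7, G=6, T=7
G+C = 13, so %GC = 13/27 × 100 = 48.148%
Salt term: 16.6 × (0) = 0
GC term: 0.41 × 48.148 = 19.741; length term: −600/27 = −22.222
Tm = 81.5 + (0) + 19.741 − 22.222 = 79.019 → 79.0°C

79.0°C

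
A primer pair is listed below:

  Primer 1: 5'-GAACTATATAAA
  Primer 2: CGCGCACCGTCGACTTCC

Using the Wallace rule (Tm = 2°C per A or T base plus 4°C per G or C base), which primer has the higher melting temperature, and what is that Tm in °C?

Primer 1: A+T=10, G+C=2 → Tm = 2(10)+4(2) = 28°C
Primer 2: A+T=5, G+C=13 → Tm = 2(5)+4(13) = 62°C
28°C vs 62°C → primer 2 is higher.

Primer 2, 62°C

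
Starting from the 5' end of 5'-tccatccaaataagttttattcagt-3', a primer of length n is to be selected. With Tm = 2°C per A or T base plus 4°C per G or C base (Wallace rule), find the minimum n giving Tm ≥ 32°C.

n = 12

First 11 bases: TCCATCCAAAT → Tm = 30°C (< 32°C)
First 12 bases: TCCATCCAAATA → Tm = 32°C (≥ 32°C)
Since every base adds ≥2°C, Tm only increases with n, so the threshold is first crossed at n = 12.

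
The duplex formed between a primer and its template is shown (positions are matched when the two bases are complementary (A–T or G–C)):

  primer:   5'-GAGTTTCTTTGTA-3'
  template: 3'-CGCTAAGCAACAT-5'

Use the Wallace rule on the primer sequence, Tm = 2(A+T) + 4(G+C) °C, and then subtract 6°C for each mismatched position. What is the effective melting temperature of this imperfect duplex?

16°C

Primer base counts: A=2, T=7, G=3, C=1 → A+T=9, G+C=4
Perfect-match Tm = 2(9) + 4(4) = 18 + 16 = 34°C
Mismatches (positions where the bases are not complementary): 3 (at positions 2, 4, 8)
Effective Tm = 34 − 3×6 = 34 − 18 = 16°C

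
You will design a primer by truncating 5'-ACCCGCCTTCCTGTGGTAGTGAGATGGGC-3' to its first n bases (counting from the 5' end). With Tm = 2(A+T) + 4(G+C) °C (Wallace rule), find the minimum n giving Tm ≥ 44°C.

n = 13

First 12 bases: ACCCGCCTTCCT → Tm = 40°C (< 44°C)
First 13 bases: ACCCGCCTTCCTG → Tm = 44°C (≥ 44°C)
Since every base adds ≥2°C, Tm only increases with n, so the threshold is first crossed at n = 13.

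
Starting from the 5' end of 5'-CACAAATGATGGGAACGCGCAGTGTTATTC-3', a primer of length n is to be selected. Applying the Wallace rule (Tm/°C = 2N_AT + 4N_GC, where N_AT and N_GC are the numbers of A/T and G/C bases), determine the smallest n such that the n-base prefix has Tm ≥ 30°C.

First 10 bases: CACAAATGAT → Tm = 26°C (< 30°C)
First 11 bases: CACAAATGATG → Tm = 30°C (≥ 30°C)
Since every base adds ≥2°C, Tm only increases with n, so the threshold is first crossed at n = 11.

n = 11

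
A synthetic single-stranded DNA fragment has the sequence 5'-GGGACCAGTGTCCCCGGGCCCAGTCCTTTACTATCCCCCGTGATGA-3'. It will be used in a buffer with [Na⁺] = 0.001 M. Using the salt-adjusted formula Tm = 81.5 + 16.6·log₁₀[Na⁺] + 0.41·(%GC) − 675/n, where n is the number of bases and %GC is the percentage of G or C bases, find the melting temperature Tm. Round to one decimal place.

Length n = 46. A=7, T=10, G=12, C=17
G+C = 29, so %GC = 29/46 × 100 = 63.043%
Salt term: 16.6 × (-3) = -49.8
GC term: 0.41 × 63.043 = 25.848; length term: −675/46 = −14.674
Tm = 81.5 + (-49.8) + 25.848 − 14.674 = 42.874 → 42.9°C

42.9°C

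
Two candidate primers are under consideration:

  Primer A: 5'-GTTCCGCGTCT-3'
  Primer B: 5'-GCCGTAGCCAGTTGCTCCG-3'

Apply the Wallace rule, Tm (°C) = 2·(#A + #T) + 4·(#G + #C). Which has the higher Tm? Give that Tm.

Primer A: A+T=4, G+C=7 → Tm = 2(4)+4(7) = 36°C
Primer B: A+T=6, G+C=13 → Tm = 2(6)+4(13) = 64°C
36°C vs 64°C → primer B is higher.

Primer B, 64°C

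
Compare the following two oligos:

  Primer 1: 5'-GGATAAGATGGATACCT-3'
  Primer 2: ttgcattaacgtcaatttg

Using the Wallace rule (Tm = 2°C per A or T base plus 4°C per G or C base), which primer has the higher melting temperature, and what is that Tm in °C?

Primer 1: A+T=10, G+C=7 → Tm = 2(10)+4(7) = 48°C
Primer 2: A+T=13, G+C=6 → Tm = 2(13)+4(6) = 50°C
48°C vs 50°C → primer 2 is higher.

Primer 2, 50°C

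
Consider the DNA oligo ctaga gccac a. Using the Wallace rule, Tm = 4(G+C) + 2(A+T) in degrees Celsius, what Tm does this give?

Scanning the sequence gives T=1, A=4, G=2, C=4.
So N_AT = 5 and N_GC = 6.
Tm = 4·6 + 2·5 = 24 + 10 = 34°C

34°C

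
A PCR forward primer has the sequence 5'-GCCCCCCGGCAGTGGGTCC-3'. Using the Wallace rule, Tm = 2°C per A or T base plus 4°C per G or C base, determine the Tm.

70°C

Counting bases: A=1, T=2, G=7, C=9
A+T = 3, G+C = 16
Tm = 4·16 + 2·3 = 64 + 6 = 70°C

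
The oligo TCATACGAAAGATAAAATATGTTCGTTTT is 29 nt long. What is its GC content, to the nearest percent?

24%

Scanning the sequence gives G=4, T=11, A=11, C=3.
G+C = 4 + 3 = 7 out of 29 bases
%GC = 7/29 × 100 = 24.14% ≈ 24%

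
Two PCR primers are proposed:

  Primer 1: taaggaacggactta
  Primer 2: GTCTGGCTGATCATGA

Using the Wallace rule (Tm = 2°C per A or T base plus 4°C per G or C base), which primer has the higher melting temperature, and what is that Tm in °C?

Primer 1: A+T=9, G+C=6 → Tm = 2(9)+4(6) = 42°C
Primer 2: A+T=8, G+C=8 → Tm = 2(8)+4(8) = 48°C
42°C vs 48°C → primer 2 is higher.

Primer 2, 48°C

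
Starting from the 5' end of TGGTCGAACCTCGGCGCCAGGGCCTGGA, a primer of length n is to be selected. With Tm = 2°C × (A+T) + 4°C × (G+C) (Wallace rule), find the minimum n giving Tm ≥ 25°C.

n = 9

First 8 bases: TGGTCGAA → Tm = 24°C (< 25°C)
First 9 bases: TGGTCGAAC → Tm = 28°C (≥ 25°C)
Each additional base adds 2°C (A/T) or 4°C (G/C), so Tm is non-decreasing in n; n = 9 is the first length to reach 25°C.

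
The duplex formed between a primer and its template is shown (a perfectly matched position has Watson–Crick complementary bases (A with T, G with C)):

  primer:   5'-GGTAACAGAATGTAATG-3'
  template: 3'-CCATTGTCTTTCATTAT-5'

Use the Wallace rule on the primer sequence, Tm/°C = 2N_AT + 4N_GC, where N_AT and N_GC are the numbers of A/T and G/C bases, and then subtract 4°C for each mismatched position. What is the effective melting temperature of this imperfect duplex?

38°C

Primer base counts: A=7, T=4, G=5, C=1 → A+T=11, G+C=6
Perfect-match Tm = 2(11) + 4(6) = 22 + 24 = 46°C
Mismatches (positions where the bases are not complementary): 2 (at positions 11, 17)
Effective Tm = 46 − 2×4 = 46 − 8 = 38°C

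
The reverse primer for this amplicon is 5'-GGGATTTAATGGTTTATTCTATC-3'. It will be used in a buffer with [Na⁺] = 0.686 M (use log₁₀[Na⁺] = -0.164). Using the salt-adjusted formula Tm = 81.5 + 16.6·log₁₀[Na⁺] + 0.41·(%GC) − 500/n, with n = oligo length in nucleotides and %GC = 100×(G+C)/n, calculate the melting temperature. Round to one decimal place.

69.5°C

Length n = 23. Counting bases: T=11, A=5, C=2, G=5
G+C = 7, so %GC = 7/23 × 100 = 30.435%
Salt term: 16.6 × (-0.164) = -2.722
GC term: 0.41 × 30.435 = 12.478; length term: −500/23 = −21.739
Tm = 81.5 + (-2.722) + 12.478 − 21.739 = 69.517 → 69.5°C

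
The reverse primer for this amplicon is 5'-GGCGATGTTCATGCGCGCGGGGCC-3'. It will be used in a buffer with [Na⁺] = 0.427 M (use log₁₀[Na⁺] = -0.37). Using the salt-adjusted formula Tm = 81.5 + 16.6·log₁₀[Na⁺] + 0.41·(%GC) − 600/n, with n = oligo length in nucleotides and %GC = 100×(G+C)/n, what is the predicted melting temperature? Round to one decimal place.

81.1°C

Length n = 24. Scanning the sequence gives G=11, T=4, C=7, A=2.
G+C = 18, so %GC = 18/24 × 100 = 75%
Salt term: 16.6 × (-0.37) = -6.142
GC term: 0.41 × 75 = 30.75; length term: −600/24 = −25
Tm = 81.5 + (-6.142) + 30.75 − 25 = 81.108 → 81.1°C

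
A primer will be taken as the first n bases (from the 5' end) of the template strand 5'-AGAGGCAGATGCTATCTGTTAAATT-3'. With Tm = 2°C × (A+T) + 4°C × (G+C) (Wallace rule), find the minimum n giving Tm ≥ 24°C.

n = 8

First 7 bases: AGAGGCA → Tm = 22°C (< 24°C)
First 8 bases: AGAGGCAG → Tm = 26°C (≥ 24°C)
Each additional base adds 2°C (A/T) or 4°C (G/C), so Tm is non-decreasing in n; n = 8 is the first length to reach 24°C.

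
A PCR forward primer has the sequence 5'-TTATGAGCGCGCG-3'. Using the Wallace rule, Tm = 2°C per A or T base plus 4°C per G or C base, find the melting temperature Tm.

42°C

Scanning the sequence gives G=5, C=3, A=2, T=3.
AT pairs contribute 5, GC pairs contribute 8.
Tm = 2×5 + 4×8 = 42°C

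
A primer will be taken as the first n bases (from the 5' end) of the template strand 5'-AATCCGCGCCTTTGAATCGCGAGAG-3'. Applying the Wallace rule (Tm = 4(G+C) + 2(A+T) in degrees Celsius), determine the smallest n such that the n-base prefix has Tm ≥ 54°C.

First 17 bases: AATCCGCGCCTTTGAAT → Tm = 50°C (< 54°C)
First 18 bases: AATCCGCGCCTTTGAATC → Tm = 54°C (≥ 54°C)
Each additional base adds 2°C (A/T) or 4°C (G/C), so Tm is non-decreasing in n; n = 18 is the first length to reach 54°C.

n = 18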